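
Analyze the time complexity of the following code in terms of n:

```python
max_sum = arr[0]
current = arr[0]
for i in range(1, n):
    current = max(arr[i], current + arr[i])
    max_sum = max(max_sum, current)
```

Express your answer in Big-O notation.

This is Kadane's algorithm for maximum subarray. Time complexity: O(n).

Answer: O(n)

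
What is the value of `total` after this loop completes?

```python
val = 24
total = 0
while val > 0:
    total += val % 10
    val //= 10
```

Sum digits of 24
`total` takes the values: 0 → 4 → 6

Answer: 6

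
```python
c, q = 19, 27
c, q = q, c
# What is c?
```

Trace:
`c, q = 19, 27` → c = 19; q = 27
`c, q = q, c` → c = 27; q = 19
So c = 27

Answer: 27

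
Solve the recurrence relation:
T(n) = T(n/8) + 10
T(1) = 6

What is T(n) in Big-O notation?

Each step divides n by 8 and adds 10. After log_8(n) steps we reach T(1)=6. So T(n) = 10·log_8(n) + 6 = O(log n).

Answer: O(log n)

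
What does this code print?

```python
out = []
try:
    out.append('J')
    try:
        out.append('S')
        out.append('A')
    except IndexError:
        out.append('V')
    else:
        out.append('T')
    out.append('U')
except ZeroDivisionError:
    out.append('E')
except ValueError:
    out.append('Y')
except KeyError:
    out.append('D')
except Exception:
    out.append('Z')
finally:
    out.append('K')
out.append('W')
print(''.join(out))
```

Execution trace: 'J' (try body) → 'S' (inner try body) → 'A' (inner try body, no exception) → 'T' (inner else) → 'U' (try body, no exception) → 'K' (finally) → 'W' (after the try/except). Output: JSATUKW

Answer: JSATUKW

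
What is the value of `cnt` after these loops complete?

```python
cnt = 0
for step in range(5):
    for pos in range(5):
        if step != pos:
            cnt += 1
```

5² - 5 (exclude diagonal)
`cnt` takes the values: 0 → 1 → 2 → 3 → 4 → 5 → 6 → 7 → 8 → 9 → 10 → 11 → 12 → 13 → 14 → 15 → 16 → 17 → 18 → 19 → 20

Answer: 20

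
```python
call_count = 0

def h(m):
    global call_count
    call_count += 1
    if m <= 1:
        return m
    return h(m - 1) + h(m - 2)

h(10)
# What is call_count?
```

Calls(m) = 1 + Calls(m-1) + Calls(m-2); Calls(0)=Calls(1)=1. For m=10 this gives 177.

Answer: 177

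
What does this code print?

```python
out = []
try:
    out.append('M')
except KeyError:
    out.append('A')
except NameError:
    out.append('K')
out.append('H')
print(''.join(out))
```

Execution trace: 'M' (try body, no exception) → 'H' (after the try/except). Output: MH

Answer: MH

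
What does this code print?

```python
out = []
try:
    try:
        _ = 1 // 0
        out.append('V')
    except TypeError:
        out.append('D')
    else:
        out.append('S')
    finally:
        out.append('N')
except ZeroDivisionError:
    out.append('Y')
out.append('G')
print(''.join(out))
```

Execution trace: 'N' (finally) → 'Y' (outer except ZeroDivisionError) → 'G' (after the try/except). Output: NYG

Answer: NYG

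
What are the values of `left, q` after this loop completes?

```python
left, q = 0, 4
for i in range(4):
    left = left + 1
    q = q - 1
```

left goes 0→4, q goes 4→0
`left, q` takes the values: (0, 4) → (1, 4) → (1, 3) → (2, 3) → (2, 2) → (3, 2) → (3, 1) → (4, 1) → (4, 0)

Answer: 4, 0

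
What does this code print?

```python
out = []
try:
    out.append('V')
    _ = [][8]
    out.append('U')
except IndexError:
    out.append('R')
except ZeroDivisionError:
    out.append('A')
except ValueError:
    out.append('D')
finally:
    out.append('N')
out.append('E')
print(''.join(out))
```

Execution trace: 'V' (try body) → 'R' (except IndexError) → 'N' (finally) → 'E' (after the try/except). Output: VRNE

Answer: VRNE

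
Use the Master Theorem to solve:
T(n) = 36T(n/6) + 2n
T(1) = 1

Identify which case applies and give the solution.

a=36, b=6, f(n)=2n. log_6(36) = 2. Since c=1 < 2, Case 1 applies: T(n) = Θ(n^log_b(a)) = O(n^2).

Answer: O(n^2) - Case 1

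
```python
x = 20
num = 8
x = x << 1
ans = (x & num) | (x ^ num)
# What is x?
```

Trace:
`x = 20` → x = 20
`num = 8` → num = 8
`x = x << 1` → x = 40
`ans = (x & num) | (x ^ num)` → ans = 40
So x = 40

Answer: 40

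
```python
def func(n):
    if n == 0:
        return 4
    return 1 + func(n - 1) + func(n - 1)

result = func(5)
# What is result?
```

func(n) = 1 + 2·func(n-1), func(0)=4. Closed form: (4+1)·2^5 - 1 = 159.

Answer: 159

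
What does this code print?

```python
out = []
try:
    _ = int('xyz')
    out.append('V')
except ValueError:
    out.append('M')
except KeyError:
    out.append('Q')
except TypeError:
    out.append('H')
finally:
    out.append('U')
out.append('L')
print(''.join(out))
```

Execution trace: 'M' (except ValueError) → 'U' (finally) → 'L' (after the try/except). Output: MUL

Answer: MUL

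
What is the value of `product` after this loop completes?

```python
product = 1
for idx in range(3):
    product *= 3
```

3^3 = 27
`product` takes the values: 1 → 3 → 9 → 27

Answer: 27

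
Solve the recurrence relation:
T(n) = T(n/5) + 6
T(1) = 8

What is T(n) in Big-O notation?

Each step divides n by 5 and adds 6. After log_5(n) steps we reach T(1)=8. So T(n) = 6·log_5(n) + 8 = O(log n).

Answer: O(log n)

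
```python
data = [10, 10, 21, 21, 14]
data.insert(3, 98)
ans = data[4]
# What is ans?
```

Trace:
`data = [10, 10, 21, 21, 14]` → data = [10, 10, 21, 21, 14]
`data.insert(3, 98)` → data = [10, 10, 21, 98, 21, 14]
`ans = data[4]` → ans = 21
So ans = 21

Answer: 21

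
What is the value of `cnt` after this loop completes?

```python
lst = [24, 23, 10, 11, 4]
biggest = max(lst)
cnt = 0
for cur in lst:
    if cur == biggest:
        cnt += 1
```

Count of max value 24 in [24, 23, 10, 11, 4]
`cnt` takes the values: 0 → 1

Answer: 1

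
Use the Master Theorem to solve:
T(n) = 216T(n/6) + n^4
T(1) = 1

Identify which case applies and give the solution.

a=216, b=6, f(n)=n^4. log_6(216) = 3. Since c=4 > 3 and the regularity condition holds (216(n/6)^4 = (216/6^4)n^4 with 216/6^4 < 1), Case 3 applies: T(n) = Θ(f(n)) = O(n^4).

Answer: O(n^4) - Case 3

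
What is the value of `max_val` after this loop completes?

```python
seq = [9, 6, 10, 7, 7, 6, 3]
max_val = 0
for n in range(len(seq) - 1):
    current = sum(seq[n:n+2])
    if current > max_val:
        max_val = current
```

Max sum of 2-element window in [9, 6, 10, 7, 7, 6, 3]
`max_val` takes the values: 0 → 15 → 16 → 17

Answer: 17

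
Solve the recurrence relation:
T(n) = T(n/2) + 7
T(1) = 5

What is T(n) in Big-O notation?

Each step divides n by 2 and adds 7. After log_2(n) steps we reach T(1)=5. So T(n) = 7·log_2(n) + 5 = O(log n).

Answer: O(log n)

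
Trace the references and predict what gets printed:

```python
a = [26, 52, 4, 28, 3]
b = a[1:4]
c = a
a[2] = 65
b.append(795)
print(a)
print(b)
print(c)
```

Key concept: slice vs alias.
Step by step:
`a = [26, 52, 4, 28, 3]` → a = [26, 52, 4, 28, 3]
`b = a[1:4]` → b = [52, 4, 28]
`c = a` → c = [26, 52, 4, 28, 3] (same object as a)
`a[2] = 65` → a = [26, 52, 65, 28, 3] (same object as c); c = [26, 52, 65, 28, 3] (same object as a)
`b.append(795)` → b = [52, 4, 28, 795]
`print(a)` → prints [26, 52, 65, 28, 3]
`print(b)` → prints [52, 4, 28, 795]
`print(c)` → prints [26, 52, 65, 28, 3]

Answer:
[26, 52, 65, 28, 3]
[52, 4, 28, 795]
[26, 52, 65, 28, 3]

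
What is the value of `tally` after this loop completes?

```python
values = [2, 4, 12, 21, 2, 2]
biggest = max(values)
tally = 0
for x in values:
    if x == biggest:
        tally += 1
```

Count of max value 21 in [2, 4, 12, 21, 2, 2]
`tally` takes the values: 0 → 1

Answer: 1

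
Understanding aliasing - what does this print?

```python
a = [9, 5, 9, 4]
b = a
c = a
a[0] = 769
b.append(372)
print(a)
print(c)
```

Key concept: multiple aliases.
Step by step:
`a = [9, 5, 9, 4]` → a = [9, 5, 9, 4]
`b = a` → b = [9, 5, 9, 4] (same object as a)
`c = a` → c = [9, 5, 9, 4] (same object as a, b)
`a[0] = 769` → a = [769, 5, 9, 4] (same object as b, c); b = [769, 5, 9, 4] (same object as a, c); c = [769, 5, 9, 4] (same object as a, b)
`b.append(372)` → a = [769, 5, 9, 4, 372] (same object as b, c); b = [769, 5, 9, 4, 372] (same object as a, c); c = [769, 5, 9, 4, 372] (same object as a, b)
`print(a)` → prints [769, 5, 9, 4, 372]
`print(c)` → prints [769, 5, 9, 4, 372]

Answer:
[769, 5, 9, 4, 372]
[769, 5, 9, 4, 372]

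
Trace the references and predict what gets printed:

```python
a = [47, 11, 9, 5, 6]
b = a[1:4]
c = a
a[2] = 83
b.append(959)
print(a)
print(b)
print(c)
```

Key concept: slice vs alias.
Step by step:
`a = [47, 11, 9, 5, 6]` → a = [47, 11, 9, 5, 6]
`b = a[1:4]` → b = [11, 9, 5]
`c = a` → c = [47, 11, 9, 5, 6] (same object as a)
`a[2] = 83` → a = [47, 11, 83, 5, 6] (same object as c); c = [47, 11, 83, 5, 6] (same object as a)
`b.append(959)` → b = [11, 9, 5, 959]
`print(a)` → prints [47, 11, 83, 5, 6]
`print(b)` → prints [11, 9, 5, 959]
`print(c)` → prints [47, 11, 83, 5, 6]

Answer:
[47, 11, 83, 5, 6]
[11, 9, 5, 959]
[47, 11, 83, 5, 6]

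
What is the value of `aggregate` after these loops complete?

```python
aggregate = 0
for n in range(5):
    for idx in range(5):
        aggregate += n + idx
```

Sum of all n+idx for n,idx in 5x5
`aggregate` takes the values: 0 → 1 → 3 → 6 → 10 → 11 → 13 → 16 → 20 → 25 → 27 → 30 → 34 → 39 → 45 → 48 → 52 → 57 → 63 → 70 → 74 → 79 → 85 → 92 → 100

Answer: 100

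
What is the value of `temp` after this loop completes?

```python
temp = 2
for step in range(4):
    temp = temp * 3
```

Multiply by 3, 4 times: 2 * 3^4 = 162
`temp` takes the values: 2 → 6 → 18 → 54 → 162

Answer: 162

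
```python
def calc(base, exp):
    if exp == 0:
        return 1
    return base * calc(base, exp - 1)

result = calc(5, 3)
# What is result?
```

calc(5, 3) = 5 * 5 * 5 = 125

Answer: 125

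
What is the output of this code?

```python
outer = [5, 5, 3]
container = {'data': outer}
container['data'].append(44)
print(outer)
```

Key concept: dict holds reference to list.
Step by step:
`outer = [5, 5, 3]` → outer = [5, 5, 3]
`container = {'data': outer}` → container = {'data': [5, 5, 3]}
`container['data'].append(44)` → outer = [5, 5, 3, 44]; container = {'data': [5, 5, 3, 44]}
`print(outer)` → prints [5, 5, 3, 44]

Answer: [5, 5, 3, 44]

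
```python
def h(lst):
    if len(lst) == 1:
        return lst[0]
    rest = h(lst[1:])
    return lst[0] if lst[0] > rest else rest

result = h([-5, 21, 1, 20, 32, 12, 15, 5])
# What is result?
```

Recursive max over [-5, 21, 1, 20, 32, 12, 15, 5] = 32

Answer: 32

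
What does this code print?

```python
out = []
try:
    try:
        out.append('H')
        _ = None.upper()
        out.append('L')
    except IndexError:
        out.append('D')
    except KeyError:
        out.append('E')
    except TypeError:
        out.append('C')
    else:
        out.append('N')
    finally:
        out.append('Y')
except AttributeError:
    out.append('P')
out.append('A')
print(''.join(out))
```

Execution trace: 'H' (try body) → 'Y' (finally) → 'P' (outer except AttributeError) → 'A' (after the try/except). Output: HYPA

Answer: HYPA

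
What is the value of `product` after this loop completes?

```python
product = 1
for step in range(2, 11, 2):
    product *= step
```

Product of even numbers 2 to 10
`product` takes the values: 1 → 2 → 8 → 48 → 384 → 3840

Answer: 3840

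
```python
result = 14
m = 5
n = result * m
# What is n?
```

Trace:
`result = 14` → result = 14
`m = 5` → m = 5
`n = result * m` → n = 70
So n = 70

Answer: 70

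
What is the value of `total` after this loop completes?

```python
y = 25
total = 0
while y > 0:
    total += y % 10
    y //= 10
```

Sum digits of 25
`total` takes the values: 0 → 5 → 7

Answer: 7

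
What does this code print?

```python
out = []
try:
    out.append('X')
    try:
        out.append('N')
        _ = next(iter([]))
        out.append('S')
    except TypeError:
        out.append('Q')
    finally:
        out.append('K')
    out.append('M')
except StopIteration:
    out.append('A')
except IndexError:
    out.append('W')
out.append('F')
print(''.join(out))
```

Execution trace: 'X' (try body) → 'N' (inner try body) → 'K' (inner finally) → 'A' (except StopIteration) → 'F' (after the try/except). Output: XNKAF

Answer: XNKAF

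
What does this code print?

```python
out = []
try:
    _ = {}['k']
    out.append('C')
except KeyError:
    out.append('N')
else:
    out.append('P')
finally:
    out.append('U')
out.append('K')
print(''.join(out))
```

Execution trace: 'N' (except KeyError) → 'U' (finally) → 'K' (after the try/except). Output: NUK

Answer: NUK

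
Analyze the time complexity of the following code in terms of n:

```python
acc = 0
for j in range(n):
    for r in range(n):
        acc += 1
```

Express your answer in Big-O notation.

Each loop level contributes: n × n. Multiplying the contributions gives O(n^2).

Answer: O(n^2)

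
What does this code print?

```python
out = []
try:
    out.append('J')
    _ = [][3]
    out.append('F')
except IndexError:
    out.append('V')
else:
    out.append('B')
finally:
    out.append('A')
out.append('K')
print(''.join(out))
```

Execution trace: 'J' (try body) → 'V' (except IndexError) → 'A' (finally) → 'K' (after the try/except). Output: JVAK

Answer: JVAK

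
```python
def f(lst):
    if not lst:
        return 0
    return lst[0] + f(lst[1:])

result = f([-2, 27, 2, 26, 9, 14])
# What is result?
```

(-2) + 27 + 2 + 26 + 9 + 14 + 0 = 76

Answer: 76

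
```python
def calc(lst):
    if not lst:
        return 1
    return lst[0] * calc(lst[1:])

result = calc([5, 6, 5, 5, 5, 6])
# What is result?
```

Product over [5, 6, 5, 5, 5, 6] = 5 * 6 * 5 * 5 * 5 * 6 = 22500

Answer: 22500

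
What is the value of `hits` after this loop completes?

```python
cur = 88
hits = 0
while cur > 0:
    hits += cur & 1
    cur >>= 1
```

Count set bits in 88 (binary: 0b1011000)
`hits` takes the values: 0 → 1 → 2 → 3

Answer: 3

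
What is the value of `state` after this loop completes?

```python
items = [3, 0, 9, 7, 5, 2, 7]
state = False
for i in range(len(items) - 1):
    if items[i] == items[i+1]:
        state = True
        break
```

Check consecutive duplicates in [3, 0, 9, 7, 5, 2, 7]
`state` takes the values: False

Answer: False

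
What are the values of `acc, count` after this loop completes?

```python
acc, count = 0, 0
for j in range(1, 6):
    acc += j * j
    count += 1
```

Sum of squares and count
`acc, count` takes the values: (0, 0) → (1, 0) → (1, 1) → (5, 1) → (5, 2) → (14, 2) → (14, 3) → (30, 3) → (30, 4) → (55, 4) → (55, 5)

Answer: 55, 5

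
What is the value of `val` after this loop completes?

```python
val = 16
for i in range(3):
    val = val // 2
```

Halve 3 times: 16 // 2^3 = 2
`val` takes the values: 16 → 8 → 4 → 2

Answer: 2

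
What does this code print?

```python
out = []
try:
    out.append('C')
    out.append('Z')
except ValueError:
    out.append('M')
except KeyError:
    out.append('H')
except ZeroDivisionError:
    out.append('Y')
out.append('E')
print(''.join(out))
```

Execution trace: 'C' (try body) → 'Z' (try body, no exception) → 'E' (after the try/except). Output: CZE

Answer: CZE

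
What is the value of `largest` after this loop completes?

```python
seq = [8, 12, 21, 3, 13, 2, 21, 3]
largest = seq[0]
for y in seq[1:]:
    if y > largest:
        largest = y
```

Maximum of [8, 12, 21, 3, 13, 2, 21, 3]
`largest` takes the values: 8 → 12 → 21

Answer: 21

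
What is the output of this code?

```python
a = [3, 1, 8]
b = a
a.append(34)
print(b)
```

Key concept: basic list aliasing.
Step by step:
`a = [3, 1, 8]` → a = [3, 1, 8]
`b = a` → b = [3, 1, 8] (same object as a)
`a.append(34)` → a = [3, 1, 8, 34] (same object as b); b = [3, 1, 8, 34] (same object as a)
`print(b)` → prints [3, 1, 8, 34]

Answer: [3, 1, 8, 34]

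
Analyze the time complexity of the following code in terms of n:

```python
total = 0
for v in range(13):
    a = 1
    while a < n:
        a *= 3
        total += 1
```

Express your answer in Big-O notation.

Each loop level contributes: 1 × log n. Multiplying the contributions gives O(log n).

Answer: O(log n)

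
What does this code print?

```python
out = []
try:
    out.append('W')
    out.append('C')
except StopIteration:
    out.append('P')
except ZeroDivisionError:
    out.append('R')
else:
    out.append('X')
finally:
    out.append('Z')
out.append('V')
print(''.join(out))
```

Execution trace: 'W' (try body) → 'C' (try body, no exception) → 'X' (else) → 'Z' (finally) → 'V' (after the try/except). Output: WCXZV

Answer: WCXZV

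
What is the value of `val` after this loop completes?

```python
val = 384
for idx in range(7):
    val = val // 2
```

Halve 7 times: 384 // 2^7 = 3
`val` takes the values: 384 → 192 → 96 → 48 → 24 → 12 → 6 → 3

Answer: 3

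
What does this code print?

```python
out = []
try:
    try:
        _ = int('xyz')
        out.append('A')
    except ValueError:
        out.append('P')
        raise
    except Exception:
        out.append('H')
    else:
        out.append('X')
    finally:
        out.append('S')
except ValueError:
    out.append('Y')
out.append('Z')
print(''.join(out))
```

Execution trace: 'P' (inner except ValueError) → 'S' (inner finally) → 'Y' (outer except ValueError) → 'Z' (after the try/except). Output: PSYZ

Answer: PSYZ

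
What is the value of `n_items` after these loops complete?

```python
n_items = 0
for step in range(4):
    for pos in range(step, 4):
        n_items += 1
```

Upper triangle: 4 + 3 + ... + 1
`n_items` takes the values: 0 → 1 → 2 → 3 → 4 → 5 → 6 → 7 → 8 → 9 → 10

Answer: 10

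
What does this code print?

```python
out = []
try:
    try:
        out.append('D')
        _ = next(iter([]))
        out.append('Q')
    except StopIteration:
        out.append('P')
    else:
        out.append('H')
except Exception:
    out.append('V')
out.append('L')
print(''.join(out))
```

Execution trace: 'D' (inner try body) → 'P' (inner except StopIteration) → 'L' (after the try/except). Output: DPL

Answer: DPL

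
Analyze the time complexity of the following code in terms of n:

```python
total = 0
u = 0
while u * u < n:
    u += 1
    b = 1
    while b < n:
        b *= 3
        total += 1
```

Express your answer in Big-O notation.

Each loop level contributes: √n × log n. Multiplying the contributions gives O(√n log n).

Answer: O(√n log n)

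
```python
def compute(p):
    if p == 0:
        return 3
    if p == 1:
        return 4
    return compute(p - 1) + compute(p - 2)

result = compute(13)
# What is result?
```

Build up from base cases: compute(0)=3, compute(1)=4, compute(2)=7, compute(3)=11, compute(4)=18, compute(5)=29, compute(6)=47, ..., compute(13)=1364

Answer: 1364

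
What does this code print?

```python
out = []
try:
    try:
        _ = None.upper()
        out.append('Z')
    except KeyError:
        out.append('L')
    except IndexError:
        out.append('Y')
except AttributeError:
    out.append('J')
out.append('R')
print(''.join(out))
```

Execution trace: 'J' (outer except AttributeError) → 'R' (after the try/except). Output: JR

Answer: JR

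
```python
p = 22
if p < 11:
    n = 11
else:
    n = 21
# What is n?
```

Trace:
`p = 22` → p = 22
`if p < 11: ...` → p < 11 is False, take else branch → n = 21
So n = 21

Answer: 21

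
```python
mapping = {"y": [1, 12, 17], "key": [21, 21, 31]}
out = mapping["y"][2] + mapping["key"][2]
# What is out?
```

Trace:
`mapping = {"y": [1, 12, 17], "key": [21, 21, 31]}` → mapping = {'y': [1, 12, 17], 'key': [21, 21, 31]}
`out = mapping["y"][2] + mapping["key"][2]` → out = 48
So out = 48

Answer: 48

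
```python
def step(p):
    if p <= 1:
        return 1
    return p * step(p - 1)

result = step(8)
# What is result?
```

step(8) = 8 * 7 * 6 * 5 * 4 * 3 * 2 * 1 = 40320

Answer: 40320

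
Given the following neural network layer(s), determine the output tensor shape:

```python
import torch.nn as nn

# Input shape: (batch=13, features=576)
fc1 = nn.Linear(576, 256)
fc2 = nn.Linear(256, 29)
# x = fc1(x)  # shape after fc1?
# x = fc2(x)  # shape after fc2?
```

Input: (13, 576) -> after fc1: (13, 256) -> Output: (13, 29)

Answer: (13, 29)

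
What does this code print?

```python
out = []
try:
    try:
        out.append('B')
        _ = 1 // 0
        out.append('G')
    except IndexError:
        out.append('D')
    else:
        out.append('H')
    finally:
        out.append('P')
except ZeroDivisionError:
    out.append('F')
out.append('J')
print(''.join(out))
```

Execution trace: 'B' (try body) → 'P' (finally) → 'F' (outer except ZeroDivisionError) → 'J' (after the try/except). Output: BPFJ

Answer: BPFJ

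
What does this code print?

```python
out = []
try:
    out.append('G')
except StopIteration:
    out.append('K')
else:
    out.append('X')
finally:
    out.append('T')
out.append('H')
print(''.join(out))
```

Execution trace: 'G' (try body, no exception) → 'X' (else) → 'T' (finally) → 'H' (after the try/except). Output: GXTH

Answer: GXTH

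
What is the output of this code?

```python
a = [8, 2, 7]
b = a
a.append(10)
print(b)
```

Key concept: basic list aliasing.
Step by step:
`a = [8, 2, 7]` → a = [8, 2, 7]
`b = a` → b = [8, 2, 7] (same object as a)
`a.append(10)` → a = [8, 2, 7, 10] (same object as b); b = [8, 2, 7, 10] (same object as a)
`print(b)` → prints [8, 2, 7, 10]

Answer: [8, 2, 7, 10]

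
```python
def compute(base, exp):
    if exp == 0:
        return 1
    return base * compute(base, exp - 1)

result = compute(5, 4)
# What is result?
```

compute(5, 4) = 5 * 5 * 5 * 5 = 625

Answer: 625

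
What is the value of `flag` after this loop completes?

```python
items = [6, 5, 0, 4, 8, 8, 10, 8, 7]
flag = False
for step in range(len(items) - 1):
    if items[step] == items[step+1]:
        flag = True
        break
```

Check consecutive duplicates in [6, 5, 0, 4, 8, 8, 10, 8, 7]
`flag` takes the values: False → True

Answer: True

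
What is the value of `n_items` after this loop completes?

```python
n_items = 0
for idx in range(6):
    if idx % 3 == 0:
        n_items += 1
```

Count numbers divisible by 3 in range(6)
`n_items` takes the values: 0 → 1 → 2

Answer: 2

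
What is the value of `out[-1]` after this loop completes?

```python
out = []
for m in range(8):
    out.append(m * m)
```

Last element of squares 0 to 7
`out` takes the values: [] → [0] → [0, 1] → [0, 1, 4] → [0, 1, 4, 9] → [0, 1, 4, 9, 16] → [0, 1, 4, 9, 16, 25] → [0, 1, 4, 9, 16, 25, 36] → [0, 1, 4, 9, 16, 25, 36, 49]
So `out[-1]` = 49

Answer: 49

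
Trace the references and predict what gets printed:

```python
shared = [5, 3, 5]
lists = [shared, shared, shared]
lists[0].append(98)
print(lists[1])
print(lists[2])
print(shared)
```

Key concept: list of same reference.
Step by step:
`shared = [5, 3, 5]` → shared = [5, 3, 5]
`lists = [shared, shared, shared]` → lists = [[5, 3, 5], [5, 3, 5], [5, 3, 5]]
`lists[0].append(98)` → shared = [5, 3, 5, 98]; lists = [[5, 3, 5, 98], [5, 3, 5, 98], [5, 3, 5, 98]]
`print(lists[1])` → prints [5, 3, 5, 98]
`print(lists[2])` → prints [5, 3, 5, 98]
`print(shared)` → prints [5, 3, 5, 98]

Answer:
[5, 3, 5, 98]
[5, 3, 5, 98]
[5, 3, 5, 98]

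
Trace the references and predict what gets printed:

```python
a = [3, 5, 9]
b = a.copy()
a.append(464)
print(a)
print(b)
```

Key concept: list.copy() creates independent copy.
Step by step:
`a = [3, 5, 9]` → a = [3, 5, 9]
`b = a.copy()` → b = [3, 5, 9]
`a.append(464)` → a = [3, 5, 9, 464]
`print(a)` → prints [3, 5, 9, 464]
`print(b)` → prints [3, 5, 9]

Answer:
[3, 5, 9, 464]
[3, 5, 9]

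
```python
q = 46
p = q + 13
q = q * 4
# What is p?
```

Trace:
`q = 46` → q = 46
`p = q + 13` → p = 59
`q = q * 4` → q = 184
So p = 59

Answer: 59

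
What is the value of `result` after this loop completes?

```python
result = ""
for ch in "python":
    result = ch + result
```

Reverse 'python'
`result` takes the values: "" → "p" → "yp" → "typ" → "htyp" → "ohtyp" → "nohtyp"

Answer: "nohtyp"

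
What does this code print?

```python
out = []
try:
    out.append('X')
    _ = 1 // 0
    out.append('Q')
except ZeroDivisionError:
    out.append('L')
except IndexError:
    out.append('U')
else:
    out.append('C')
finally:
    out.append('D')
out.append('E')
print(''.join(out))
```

Execution trace: 'X' (try body) → 'L' (except ZeroDivisionError) → 'D' (finally) → 'E' (after the try/except). Output: XLDE

Answer: XLDE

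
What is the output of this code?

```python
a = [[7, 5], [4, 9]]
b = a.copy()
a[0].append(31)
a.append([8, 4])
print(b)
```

Key concept: shallow copy with nested lists.
Step by step:
`a = [[7, 5], [4, 9]]` → a = [[7, 5], [4, 9]]
`b = a.copy()` → b = [[7, 5], [4, 9]]
`a[0].append(31)` → a = [[7, 5, 31], [4, 9]]; b = [[7, 5, 31], [4, 9]]
`a.append([8, 4])` → a = [[7, 5, 31], [4, 9], [8, 4]]
`print(b)` → prints [[7, 5, 31], [4, 9]]

Answer: [[7, 5, 31], [4, 9]]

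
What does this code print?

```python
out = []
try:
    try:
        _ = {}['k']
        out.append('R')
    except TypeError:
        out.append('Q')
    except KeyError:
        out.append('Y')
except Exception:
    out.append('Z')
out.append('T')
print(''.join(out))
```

Execution trace: 'Y' (inner except KeyError) → 'T' (after the try/except). Output: YT

Answer: YT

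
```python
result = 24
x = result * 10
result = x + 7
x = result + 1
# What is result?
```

Trace:
`result = 24` → result = 24
`x = result * 10` → x = 240
`result = x + 7` → result = 247
`x = result + 1` → x = 248
So result = 247

Answer: 247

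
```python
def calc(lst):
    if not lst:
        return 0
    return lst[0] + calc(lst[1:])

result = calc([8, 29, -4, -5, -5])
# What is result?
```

8 + 29 + (-4) + (-5) + (-5) + 0 = 23

Answer: 23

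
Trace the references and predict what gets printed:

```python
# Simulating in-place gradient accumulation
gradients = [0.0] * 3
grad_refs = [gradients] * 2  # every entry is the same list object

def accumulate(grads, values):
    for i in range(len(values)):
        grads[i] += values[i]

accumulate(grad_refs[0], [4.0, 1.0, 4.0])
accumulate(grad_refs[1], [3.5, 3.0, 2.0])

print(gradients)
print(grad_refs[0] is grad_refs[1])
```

Key concept: gradient accumulation aliasing.
Step by step:
`gradients = [0.0] * 3` → gradients = [0.0, 0.0, 0.0]
`grad_refs = [gradients] * 2` → grad_refs = [[0.0, 0.0, 0.0], [0.0, 0.0, 0.0]]
`accumulate(grad_refs[0], [4.0, 1.0, 4.0])` → gradients = [4.0, 1.0, 4.0]; grad_refs = [[4.0, 1.0, 4.0], [4.0, 1.0, 4.0]]
`accumulate(grad_refs[1], [3.5, 3.0, 2.0])` → gradients = [7.5, 4.0, 6.0]; grad_refs = [[7.5, 4.0, 6.0], [7.5, 4.0, 6.0]]
`print(gradients)` → prints [7.5, 4.0, 6.0]
`print(grad_refs[0] is grad_refs[1])` → prints True

Answer:
[7.5, 4.0, 6.0]
True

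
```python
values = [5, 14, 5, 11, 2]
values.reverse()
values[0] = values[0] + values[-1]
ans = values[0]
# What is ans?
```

Trace:
`values = [5, 14, 5, 11, 2]` → values = [5, 14, 5, 11, 2]
`values.reverse()` → values = [2, 11, 5, 14, 5]
`values[0] = values[0] + values[-1]` → values = [7, 11, 5, 14, 5]
`ans = values[0]` → ans = 7
So ans = 7

Answer: 7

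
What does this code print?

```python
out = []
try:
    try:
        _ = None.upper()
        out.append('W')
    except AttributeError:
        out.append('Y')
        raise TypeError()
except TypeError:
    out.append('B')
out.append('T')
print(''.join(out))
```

Execution trace: 'Y' (inner except AttributeError) → 'B' (outer except TypeError) → 'T' (after the try/except). Output: YBT

Answer: YBT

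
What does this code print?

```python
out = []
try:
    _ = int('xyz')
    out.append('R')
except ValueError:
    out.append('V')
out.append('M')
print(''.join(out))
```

Execution trace: 'V' (except ValueError) → 'M' (after the try/except). Output: VM

Answer: VM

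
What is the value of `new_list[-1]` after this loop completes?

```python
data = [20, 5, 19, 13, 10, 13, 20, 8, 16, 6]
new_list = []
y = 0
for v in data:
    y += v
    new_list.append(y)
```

Cumulative sum ends at 130
`new_list` takes the values: [] → [20] → [20, 25] → [20, 25, 44] → [20, 25, 44, 57] → [20, 25, 44, 57, 67] → [20, 25, 44, 57, 67, 80] → [20, 25, 44, 57, 67, 80, 100] → [20, 25, 44, 57, 67, 80, 100, 108] → [20, 25, 44, 57, 67, 80, 100, 108, 124] → [20, 25, 44, 57, 67, 80, 100, 108, 124, 130]
So `new_list[-1]` = 130

Answer: 130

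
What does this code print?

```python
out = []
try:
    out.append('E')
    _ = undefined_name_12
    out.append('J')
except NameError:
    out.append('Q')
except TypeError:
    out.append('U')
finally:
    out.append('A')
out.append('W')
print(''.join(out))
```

Execution trace: 'E' (try body) → 'Q' (except NameError) → 'A' (finally) → 'W' (after the try/except). Output: EQAW

Answer: EQAW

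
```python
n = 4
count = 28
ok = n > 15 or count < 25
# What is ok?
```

Trace:
`n = 4` → n = 4
`count = 28` → count = 28
`ok = n > 15 or count < 25` → ok = False
So ok = False

Answer: False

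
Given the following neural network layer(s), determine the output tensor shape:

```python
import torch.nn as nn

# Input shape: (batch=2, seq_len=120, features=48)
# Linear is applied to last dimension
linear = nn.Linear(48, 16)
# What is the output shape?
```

Input: (2, 120, 48) -> Output: (2, 120, 16)

Answer: (2, 120, 16)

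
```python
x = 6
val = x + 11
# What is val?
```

Trace:
`x = 6` → x = 6
`val = x + 11` → val = 17
So val = 17

Answer: 17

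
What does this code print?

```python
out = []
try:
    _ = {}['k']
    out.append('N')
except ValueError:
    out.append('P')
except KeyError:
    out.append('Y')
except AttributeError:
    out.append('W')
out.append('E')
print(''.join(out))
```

Execution trace: 'Y' (except KeyError) → 'E' (after the try/except). Output: YE

Answer: YE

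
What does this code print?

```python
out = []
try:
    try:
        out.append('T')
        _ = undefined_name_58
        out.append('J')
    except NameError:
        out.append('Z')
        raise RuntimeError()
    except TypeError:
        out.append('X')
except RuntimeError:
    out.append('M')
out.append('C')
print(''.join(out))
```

Execution trace: 'T' (inner try body) → 'Z' (inner except NameError) → 'M' (outer except RuntimeError) → 'C' (after the try/except). Output: TZMC

Answer: TZMC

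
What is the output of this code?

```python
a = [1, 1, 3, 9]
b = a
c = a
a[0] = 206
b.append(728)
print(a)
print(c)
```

Key concept: multiple aliases.
Step by step:
`a = [1, 1, 3, 9]` → a = [1, 1, 3, 9]
`b = a` → b = [1, 1, 3, 9] (same object as a)
`c = a` → c = [1, 1, 3, 9] (same object as a, b)
`a[0] = 206` → a = [206, 1, 3, 9] (same object as b, c); b = [206, 1, 3, 9] (same object as a, c); c = [206, 1, 3, 9] (same object as a, b)
`b.append(728)` → a = [206, 1, 3, 9, 728] (same object as b, c); b = [206, 1, 3, 9, 728] (same object as a, c); c = [206, 1, 3, 9, 728] (same object as a, b)
`print(a)` → prints [206, 1, 3, 9, 728]
`print(c)` → prints [206, 1, 3, 9, 728]

Answer:
[206, 1, 3, 9, 728]
[206, 1, 3, 9, 728]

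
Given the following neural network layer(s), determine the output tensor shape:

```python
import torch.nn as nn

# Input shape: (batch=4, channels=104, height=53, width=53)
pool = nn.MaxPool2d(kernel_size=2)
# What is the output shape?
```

Input: (4, 104, 53, 53) -> Output: (4, 104, 26, 26)

Answer: (4, 104, 26, 26)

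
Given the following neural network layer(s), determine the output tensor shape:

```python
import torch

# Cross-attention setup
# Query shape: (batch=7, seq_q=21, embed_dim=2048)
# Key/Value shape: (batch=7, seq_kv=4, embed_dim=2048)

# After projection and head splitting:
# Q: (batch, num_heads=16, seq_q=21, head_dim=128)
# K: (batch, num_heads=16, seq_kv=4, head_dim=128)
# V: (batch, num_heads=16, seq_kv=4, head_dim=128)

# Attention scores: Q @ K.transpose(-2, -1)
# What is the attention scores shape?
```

Input: (7, 21, 2048) -> Output: (7, 16, 21, 4)

Answer: (7, 16, 21, 4)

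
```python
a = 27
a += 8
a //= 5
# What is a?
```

Trace:
`a = 27` → a = 27
`a += 8` → a = 35
`a //= 5` → a = 7
So a = 7

Answer: 7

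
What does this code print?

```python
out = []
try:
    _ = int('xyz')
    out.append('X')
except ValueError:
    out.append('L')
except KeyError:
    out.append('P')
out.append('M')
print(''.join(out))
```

Execution trace: 'L' (except ValueError) → 'M' (after the try/except). Output: LM

Answer: LM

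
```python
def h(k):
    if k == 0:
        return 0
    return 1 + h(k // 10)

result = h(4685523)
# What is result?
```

Count of digits of 4685523: 7

Answer: 7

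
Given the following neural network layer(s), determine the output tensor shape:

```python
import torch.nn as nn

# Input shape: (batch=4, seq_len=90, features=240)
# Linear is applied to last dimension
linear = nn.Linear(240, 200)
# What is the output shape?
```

Input: (4, 90, 240) -> Output: (4, 90, 200)

Answer: (4, 90, 200)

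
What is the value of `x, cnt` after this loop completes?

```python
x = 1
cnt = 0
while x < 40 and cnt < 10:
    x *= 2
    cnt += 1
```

Double until >= 40 or 10 iterations
`x, cnt` takes the values: (1, 0) → (2, 0) → (2, 1) → (4, 1) → (4, 2) → (8, 2) → (8, 3) → (16, 3) → (16, 4) → (32, 4) → (32, 5) → (64, 5) → (64, 6)

Answer: 64, 6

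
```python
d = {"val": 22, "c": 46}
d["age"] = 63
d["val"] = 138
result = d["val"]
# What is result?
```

Trace:
`d = {"val": 22, "c": 46}` → d = {'val': 22, 'c': 46}
`d["age"] = 63` → d = {'val': 22, 'c': 46, 'age': 63}
`d["val"] = 138` → d = {'val': 138, 'c': 46, 'age': 63}
`result = d["val"]` → result = 138
So result = 138

Answer: 138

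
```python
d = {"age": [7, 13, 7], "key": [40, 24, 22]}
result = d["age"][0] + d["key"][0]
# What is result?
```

Trace:
`d = {"age": [7, 13, 7], "key": [40, 24, 22]}` → d = {'age': [7, 13, 7], 'key': [40, 24, 22]}
`result = d["age"][0] + d["key"][0]` → result = 47
So result = 47

Answer: 47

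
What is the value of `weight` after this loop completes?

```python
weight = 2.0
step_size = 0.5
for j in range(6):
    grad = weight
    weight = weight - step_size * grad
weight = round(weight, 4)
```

Gradient descent: w = 2.0 * (1 - 0.5)^6
`weight` takes the values: 2.0 → 1.0 → 0.5 → 0.25 → 0.125 → 0.0625 → 0.03125 → 0.0312

Answer: 0.0312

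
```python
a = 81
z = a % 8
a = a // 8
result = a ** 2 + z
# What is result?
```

Trace:
`a = 81` → a = 81
`z = a % 8` → z = 1
`a = a // 8` → a = 10
`result = a ** 2 + z` → result = 101
So result = 101

Answer: 101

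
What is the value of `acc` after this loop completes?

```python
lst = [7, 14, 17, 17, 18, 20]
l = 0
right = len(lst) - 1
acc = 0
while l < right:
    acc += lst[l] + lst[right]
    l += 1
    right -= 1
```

Sum of pairs from ends
`acc` takes the values: 0 → 27 → 59 → 93

Answer: 93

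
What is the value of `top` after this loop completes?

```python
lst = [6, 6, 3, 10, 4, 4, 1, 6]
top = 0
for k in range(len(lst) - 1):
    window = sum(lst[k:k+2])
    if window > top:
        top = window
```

Max sum of 2-element window in [6, 6, 3, 10, 4, 4, 1, 6]
`top` takes the values: 0 → 12 → 13 → 14

Answer: 14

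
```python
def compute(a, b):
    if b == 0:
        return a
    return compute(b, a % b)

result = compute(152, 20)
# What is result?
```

compute(152, 20) -> compute(20, 12) -> compute(12, 8) -> compute(8, 4) -> compute(4, 0) -> 4

Answer: 4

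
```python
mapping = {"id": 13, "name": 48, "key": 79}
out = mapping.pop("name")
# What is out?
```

Trace:
`mapping = {"id": 13, "name": 48, "key": 79}` → mapping = {'id': 13, 'name': 48, 'key': 79}
`out = mapping.pop("name")` → mapping = {'id': 13, 'key': 79}; out = 48
So out = 48

Answer: 48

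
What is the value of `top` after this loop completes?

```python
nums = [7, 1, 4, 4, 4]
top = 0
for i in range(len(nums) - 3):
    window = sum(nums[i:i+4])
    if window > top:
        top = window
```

Max sum of 4-element window in [7, 1, 4, 4, 4]
`top` takes the values: 0 → 16

Answer: 16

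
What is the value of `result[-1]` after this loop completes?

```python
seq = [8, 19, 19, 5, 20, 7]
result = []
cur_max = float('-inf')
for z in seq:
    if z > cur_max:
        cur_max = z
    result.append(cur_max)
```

Running max ends at 20
`result` takes the values: [] → [8] → [8, 19] → [8, 19, 19] → [8, 19, 19, 19] → [8, 19, 19, 19, 20] → [8, 19, 19, 19, 20, 20]
So `result[-1]` = 20

Answer: 20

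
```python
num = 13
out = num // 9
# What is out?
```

Trace:
`num = 13` → num = 13
`out = num // 9` → out = 1
So out = 1

Answer: 1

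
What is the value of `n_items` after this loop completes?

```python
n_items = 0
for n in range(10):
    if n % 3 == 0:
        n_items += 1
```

Count numbers divisible by 3 in range(10)
`n_items` takes the values: 0 → 1 → 2 → 3 → 4

Answer: 4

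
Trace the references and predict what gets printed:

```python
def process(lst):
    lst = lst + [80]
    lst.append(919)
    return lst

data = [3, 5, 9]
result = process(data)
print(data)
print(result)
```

Key concept: rebinding parameter vs mutation.
Step by step:
`data = [3, 5, 9]` → data = [3, 5, 9]
`result = process(data)` → result = [3, 5, 9, 80, 919]
`print(data)` → prints [3, 5, 9]
`print(result)` → prints [3, 5, 9, 80, 919]

Answer:
[3, 5, 9]
[3, 5, 9, 80, 919]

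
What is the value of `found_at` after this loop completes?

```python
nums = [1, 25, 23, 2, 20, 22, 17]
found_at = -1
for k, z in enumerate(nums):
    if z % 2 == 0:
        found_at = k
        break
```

First even number index in [1, 25, 23, 2, 20, 22, 17]
`found_at` takes the values: -1 → 3

Answer: 3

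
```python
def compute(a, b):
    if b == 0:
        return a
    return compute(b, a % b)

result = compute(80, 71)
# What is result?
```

compute(80, 71) -> compute(71, 9) -> compute(9, 8) -> compute(8, 1) -> compute(1, 0) -> 1

Answer: 1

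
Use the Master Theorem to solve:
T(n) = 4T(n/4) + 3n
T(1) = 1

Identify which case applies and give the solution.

a=4, b=4, f(n)=3n. log_4(4) = 1. Since c=1 = 1, Case 2 applies: T(n) = Θ(n^log_b(a) · log n) = O(n log n).

Answer: O(n log n) - Case 2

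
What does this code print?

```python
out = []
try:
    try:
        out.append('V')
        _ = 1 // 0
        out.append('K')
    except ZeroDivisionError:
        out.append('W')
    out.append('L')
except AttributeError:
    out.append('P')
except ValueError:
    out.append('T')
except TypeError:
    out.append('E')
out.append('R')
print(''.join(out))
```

Execution trace: 'V' (inner try body) → 'W' (inner except ZeroDivisionError) → 'L' (try body, no exception) → 'R' (after the try/except). Output: VWLR

Answer: VWLR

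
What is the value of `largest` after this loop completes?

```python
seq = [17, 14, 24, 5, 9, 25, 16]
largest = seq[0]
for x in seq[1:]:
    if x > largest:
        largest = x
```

Maximum of [17, 14, 24, 5, 9, 25, 16]
`largest` takes the values: 17 → 24 → 25

Answer: 25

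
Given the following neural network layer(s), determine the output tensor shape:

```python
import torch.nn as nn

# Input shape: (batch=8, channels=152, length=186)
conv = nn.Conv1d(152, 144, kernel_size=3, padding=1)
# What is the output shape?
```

Input: (8, 152, 186) -> Output: (8, 144, 186)

Answer: (8, 144, 186)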